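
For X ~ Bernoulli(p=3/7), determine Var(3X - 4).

For X ~ Bernoulli(p=3/7):
Var(X) = \frac{12}{49}
Var(3X - 4) = (3)² × Var(X) = 9 × \frac{12}{49} = \frac{108}{49}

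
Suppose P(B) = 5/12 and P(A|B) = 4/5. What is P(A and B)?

By definition, P(A|B) = P(A ∩ B) / P(B)
So P(A ∩ B) = P(A|B) × P(B)
= 4/5 × 5/12
= 1/3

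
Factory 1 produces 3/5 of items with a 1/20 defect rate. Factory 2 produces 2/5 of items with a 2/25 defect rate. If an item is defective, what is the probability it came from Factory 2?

Using Bayes' theorem:
P(F1) = 3/5, P(D|F1) = 1/20
P(F2) = 2/5, P(D|F2) = 2/25
P(D) = P(D|F1)P(F1) + P(D|F2)P(F2)
     = \frac{31}{500}
P(F2|D) = P(D|F2)P(F2) / P(D)
= \frac{16}{31}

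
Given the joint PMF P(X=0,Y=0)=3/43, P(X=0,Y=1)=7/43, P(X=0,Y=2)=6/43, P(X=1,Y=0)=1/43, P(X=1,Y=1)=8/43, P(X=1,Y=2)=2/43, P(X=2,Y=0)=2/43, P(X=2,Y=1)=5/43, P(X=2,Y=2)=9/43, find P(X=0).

P(X=0) = P(X=0,Y=0) + P(X=0,Y=1) + P(X=0,Y=2)
= 3/43 + 7/43 + 6/43
= 16/43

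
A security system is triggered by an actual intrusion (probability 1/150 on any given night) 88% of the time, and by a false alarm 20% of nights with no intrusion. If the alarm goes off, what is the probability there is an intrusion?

Let D = the rare event, + = positive/flagged.
P(D) = 1/150
P(+|D) = 88/100 = 22/25
P(+|D') = 20/100 = 1/5
P(+) = P(+|D)P(D) + P(+|D')P(D')
     = \frac{22}{25} × \frac{1}{150} + \frac{1}{5} × \frac{149}{150}
     = \frac{767}{3750}
P(D|+) = P(+|D)P(D)/P(+) = \frac{22}{767}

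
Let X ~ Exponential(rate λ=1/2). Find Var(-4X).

For X ~ Exponential(rate λ=1/2):
Var(X) = 4
Var(-4X) = (-4)² × Var(X) = 16 × 4 = 64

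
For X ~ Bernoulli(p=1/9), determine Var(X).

For X ~ Bernoulli(p=1/9):
Var(X) = \frac{8}{81}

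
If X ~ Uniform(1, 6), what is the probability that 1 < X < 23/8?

P(1 < X < 23/8) = ∫_{1}^{23/8} f(x) dx
where f(x) = \frac{1}{5}
= \frac{3}{8}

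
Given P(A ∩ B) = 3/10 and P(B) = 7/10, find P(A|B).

P(A|B) = P(A ∩ B) / P(B)
= (3/10) / (7/10)
= 3/7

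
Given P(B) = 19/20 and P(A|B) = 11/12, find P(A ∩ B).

By definition, P(A|B) = P(A ∩ B) / P(B)
So P(A ∩ B) = P(A|B) × P(B)
= 11/12 × 19/20
= 209/240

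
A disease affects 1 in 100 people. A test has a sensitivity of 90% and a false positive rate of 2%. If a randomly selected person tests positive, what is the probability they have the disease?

Let D = the rare event, + = positive/flagged.
P(D) = 1/100
P(+|D) = 90/100 = 9/10
P(+|D') = 2/100 = 1/50
P(+) = P(+|D)P(D) + P(+|D')P(D')
     = \frac{9}{10} × \frac{1}{100} + \frac{1}{50} × \frac{99}{100}
     = \frac{18}{625}
P(D|+) = P(+|D)P(D)/P(+) = \frac{5}{16}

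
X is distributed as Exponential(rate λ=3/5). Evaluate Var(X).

For X ~ Exponential(rate λ=3/5):
Var(X) = \frac{25}{9}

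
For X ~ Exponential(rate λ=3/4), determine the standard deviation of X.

For X ~ Exponential(rate λ=3/4):
Var(X) = \frac{16}{9}
SD(X) = √(Var(X)) = √(\frac{16}{9}) = \frac{4}{3}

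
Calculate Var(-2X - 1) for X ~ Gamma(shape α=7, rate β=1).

For X ~ Gamma(shape α=7, rate β=1):
Var(X) = 7
Var(-2X - 1) = (-2)² × Var(X) = 4 × 7 = 28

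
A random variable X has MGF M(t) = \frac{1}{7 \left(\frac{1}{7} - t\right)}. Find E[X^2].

To find E[X^2], compute M^(2)(0):
M^(1)(t) = \frac{1}{7 \left(\frac{1}{7} - t\right)^{2}}
M^(2)(t) = \frac{2}{7 \left(\frac{1}{7} - t\right)^{3}}
M^(2)(0) = 98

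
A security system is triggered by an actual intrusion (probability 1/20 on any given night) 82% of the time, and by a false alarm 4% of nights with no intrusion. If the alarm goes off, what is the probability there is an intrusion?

Let D = the rare event, + = positive/flagged.
P(D) = 1/20
P(+|D) = 82/100 = 41/50
P(+|D') = 4/100 = 1/25
P(+) = P(+|D)P(D) + P(+|D')P(D')
     = \frac{41}{50} × \frac{1}{20} + \frac{1}{25} × \frac{19}{20}
     = \frac{79}{1000}
P(D|+) = P(+|D)P(D)/P(+) = \frac{41}{79}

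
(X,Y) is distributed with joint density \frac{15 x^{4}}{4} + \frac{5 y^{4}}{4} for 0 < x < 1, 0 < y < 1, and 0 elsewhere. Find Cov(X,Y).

E[XY] = ∫∫ xy × f(x,y) dx dy = \frac{5}{12}
E[X] = \frac{3}{4}
E[Y] = \frac{7}{12}
Cov(X,Y) = E[XY] - E[X]E[Y] = - \frac{1}{48}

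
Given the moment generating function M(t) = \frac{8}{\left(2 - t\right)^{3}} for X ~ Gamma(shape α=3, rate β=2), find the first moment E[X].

To find E[X], compute M^(1)(0):
M^(1)(t) = \frac{24}{\left(2 - t\right)^{4}}
M^(1)(0) = \frac{3}{2}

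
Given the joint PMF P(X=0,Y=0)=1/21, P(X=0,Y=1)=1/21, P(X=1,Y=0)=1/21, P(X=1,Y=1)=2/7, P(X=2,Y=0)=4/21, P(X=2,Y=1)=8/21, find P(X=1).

P(X=1) = P(X=1,Y=0) + P(X=1,Y=1)
= 1/21 + 2/7
= 1/3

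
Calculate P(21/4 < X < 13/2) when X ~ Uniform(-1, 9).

P(21/4 < X < 13/2) = ∫_{21/4}^{13/2} f(x) dx
where f(x) = \frac{1}{10}
= \frac{1}{8}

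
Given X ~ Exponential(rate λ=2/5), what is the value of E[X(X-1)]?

E[X(X-1)] = E[X² - X] = E[X²] - E[X]
E[X] = \frac{5}{2}
E[X²] = Var(X) + (E[X])² = \frac{25}{4} + (\frac{5}{2})² = \frac{25}{2}
E[X(X-1)] = \frac{25}{2} - \frac{5}{2} = 10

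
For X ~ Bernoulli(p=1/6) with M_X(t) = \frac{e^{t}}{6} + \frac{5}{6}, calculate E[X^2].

To find E[X^2], compute M^(2)(0):
M^(1)(t) = \frac{e^{t}}{6}
M^(2)(t) = \frac{e^{t}}{6}
M^(2)(0) = \frac{1}{6}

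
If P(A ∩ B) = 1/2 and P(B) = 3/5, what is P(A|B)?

P(A|B) = P(A ∩ B) / P(B)
= (1/2) / (3/5)
= 5/6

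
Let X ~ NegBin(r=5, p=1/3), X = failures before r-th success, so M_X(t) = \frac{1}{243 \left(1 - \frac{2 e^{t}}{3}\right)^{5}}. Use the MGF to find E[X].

To find E[X], compute M^(1)(0):
M^(1)(t) = \frac{10 e^{t}}{729 \left(1 - \frac{2 e^{t}}{3}\right)^{6}}
M^(1)(0) = 10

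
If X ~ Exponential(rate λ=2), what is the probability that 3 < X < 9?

P(3 < X < 9) = ∫_{3}^{9} f(x) dx
where f(x) = 2 e^{- 2 x}
= - \frac{1 - e^{12}}{e^{18}}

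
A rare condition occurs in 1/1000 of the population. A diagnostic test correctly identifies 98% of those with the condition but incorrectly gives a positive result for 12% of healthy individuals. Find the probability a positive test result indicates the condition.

Let D = the rare event, + = positive/flagged.
P(D) = 1/1000
P(+|D) = 98/100 = 49/50
P(+|D') = 12/100 = 3/25
P(+) = P(+|D)P(D) + P(+|D')P(D')
     = \frac{49}{50} × \frac{1}{1000} + \frac{3}{25} × \frac{999}{1000}
     = \frac{6043}{50000}
P(D|+) = P(+|D)P(D)/P(+) = \frac{49}{6043}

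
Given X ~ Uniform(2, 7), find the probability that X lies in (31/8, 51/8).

P(31/8 < X < 51/8) = ∫_{31/8}^{51/8} f(x) dx
where f(x) = \frac{1}{5}
= \frac{1}{2}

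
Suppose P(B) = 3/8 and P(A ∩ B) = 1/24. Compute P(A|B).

P(A|B) = P(A ∩ B) / P(B)
= (1/24) / (3/8)
= 1/9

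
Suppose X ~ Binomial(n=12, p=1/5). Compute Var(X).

For X ~ Binomial(n=12, p=1/5):
Var(X) = \frac{48}{25}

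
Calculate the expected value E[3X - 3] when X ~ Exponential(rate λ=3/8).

For X ~ Exponential(rate λ=3/8):
E[X] = \frac{8}{3}
E[3X - 3] = 3 × E[X] - 3 = 5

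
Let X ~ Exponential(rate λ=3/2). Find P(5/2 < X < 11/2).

P(5/2 < X < 11/2) = ∫_{5/2}^{11/2} f(x) dx
where f(x) = \frac{3 e^{- \frac{3 x}{2}}}{2}
= - \frac{1 - e^{\frac{9}{2}}}{e^{\frac{33}{4}}}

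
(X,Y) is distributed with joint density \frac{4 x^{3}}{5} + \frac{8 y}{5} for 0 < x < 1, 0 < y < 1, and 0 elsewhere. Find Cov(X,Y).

E[XY] = ∫∫ xy × f(x,y) dx dy = \frac{26}{75}
E[X] = \frac{14}{25}
E[Y] = \frac{19}{30}
Cov(X,Y) = E[XY] - E[X]E[Y] = - \frac{1}{125}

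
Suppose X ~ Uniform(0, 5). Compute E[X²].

Using the identity E[X²] = Var(X) + (E[X])²:
E[X] = \frac{5}{2}
Var(X) = \frac{25}{12}
E[X²] = \frac{25}{12} + (\frac{5}{2})²
= \frac{25}{3}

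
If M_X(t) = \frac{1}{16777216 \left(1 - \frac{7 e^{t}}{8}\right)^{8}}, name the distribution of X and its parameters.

The MGF M(t) = \frac{1}{16777216 \left(1 - \frac{7 e^{t}}{8}\right)^{8}} is the standard form for the NegativeBinomial distribution.
Comparing with the known MGF formula identifies: NegBin(r=8, p=1/8), X = failures before r-th success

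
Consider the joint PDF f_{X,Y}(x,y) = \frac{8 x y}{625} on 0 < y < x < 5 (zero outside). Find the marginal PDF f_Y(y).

f_Y(y) = ∫_y^5 \frac{8 x y}{625} dx = \frac{4 y \left(25 - y^{2}\right)}{625}
for 0 < y < 5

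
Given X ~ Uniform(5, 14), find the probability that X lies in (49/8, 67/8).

P(49/8 < X < 67/8) = ∫_{49/8}^{67/8} f(x) dx
where f(x) = \frac{1}{9}
= \frac{1}{4}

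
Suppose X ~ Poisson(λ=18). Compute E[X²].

Using the identity E[X²] = Var(X) + (E[X])²:
E[X] = 18
Var(X) = 18
E[X²] = 18 + (18)²
= 342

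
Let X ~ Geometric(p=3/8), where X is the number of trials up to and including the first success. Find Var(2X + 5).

For X ~ Geometric(p=3/8), where X is the number of trials up to and including the first success:
Var(X) = \frac{40}{9}
Var(2X + 5) = (2)² × Var(X) = 4 × \frac{40}{9} = \frac{160}{9}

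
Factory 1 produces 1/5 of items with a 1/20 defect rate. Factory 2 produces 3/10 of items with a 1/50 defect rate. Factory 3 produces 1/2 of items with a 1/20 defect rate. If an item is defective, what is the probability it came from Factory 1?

Using Bayes' theorem:
P(F1) = 1/5, P(D|F1) = 1/20
P(F2) = 3/10, P(D|F2) = 1/50
P(F3) = 1/2, P(D|F3) = 1/20
P(D) = P(D|F1)P(F1) + P(D|F2)P(F2) + P(D|F3)P(F3)
     = \frac{41}{1000}
P(F1|D) = P(D|F1)P(F1) / P(D)
= \frac{10}{41}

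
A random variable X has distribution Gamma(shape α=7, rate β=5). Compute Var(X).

For X ~ Gamma(shape α=7, rate β=5):
Var(X) = \frac{7}{25}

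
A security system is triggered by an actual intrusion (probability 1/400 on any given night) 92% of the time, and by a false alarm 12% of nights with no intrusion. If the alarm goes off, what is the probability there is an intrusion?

Let D = the rare event, + = positive/flagged.
P(D) = 1/400
P(+|D) = 92/100 = 23/25
P(+|D') = 12/100 = 3/25
P(+) = P(+|D)P(D) + P(+|D')P(D')
     = \frac{23}{25} × \frac{1}{400} + \frac{3}{25} × \frac{399}{400}
     = \frac{61}{500}
P(D|+) = P(+|D)P(D)/P(+) = \frac{23}{1220}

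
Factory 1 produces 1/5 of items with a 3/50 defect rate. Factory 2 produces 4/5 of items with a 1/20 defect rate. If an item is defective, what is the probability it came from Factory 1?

Using Bayes' theorem:
P(F1) = 1/5, P(D|F1) = 3/50
P(F2) = 4/5, P(D|F2) = 1/20
P(D) = P(D|F1)P(F1) + P(D|F2)P(F2)
     = \frac{13}{250}
P(F1|D) = P(D|F1)P(F1) / P(D)
= \frac{3}{13}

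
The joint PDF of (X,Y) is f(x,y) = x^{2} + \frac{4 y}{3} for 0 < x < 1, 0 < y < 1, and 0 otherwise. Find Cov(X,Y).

E[XY] = ∫∫ xy × f(x,y) dx dy = \frac{25}{72}
E[X] = \frac{7}{12}
E[Y] = \frac{11}{18}
Cov(X,Y) = E[XY] - E[X]E[Y] = - \frac{1}{108}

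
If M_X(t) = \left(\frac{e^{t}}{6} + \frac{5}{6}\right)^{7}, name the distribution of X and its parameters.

The MGF M(t) = \left(\frac{e^{t}}{6} + \frac{5}{6}\right)^{7} is the standard form for the Binomial distribution.
Comparing with the known MGF formula identifies: Binomial(n=7, p=1/6)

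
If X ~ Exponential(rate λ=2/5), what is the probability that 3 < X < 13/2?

P(3 < X < 13/2) = ∫_{3}^{13/2} f(x) dx
where f(x) = \frac{2 e^{- \frac{2 x}{5}}}{5}
= - \frac{1 - e^{\frac{7}{5}}}{e^{\frac{13}{5}}}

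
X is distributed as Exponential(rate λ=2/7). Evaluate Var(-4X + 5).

For X ~ Exponential(rate λ=2/7):
Var(X) = \frac{49}{4}
Var(-4X + 5) = (-4)² × Var(X) = 16 × \frac{49}{4} = 196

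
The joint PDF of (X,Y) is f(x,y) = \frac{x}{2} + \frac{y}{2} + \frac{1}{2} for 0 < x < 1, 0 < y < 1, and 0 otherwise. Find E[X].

E[X] = ∫_0^1 ∫_0^1 x × f(x,y) dy dx
= ∫_0^1 ∫_0^1 x × (\frac{x}{2} + \frac{y}{2} + \frac{1}{2}) dy dx
= \frac{13}{24}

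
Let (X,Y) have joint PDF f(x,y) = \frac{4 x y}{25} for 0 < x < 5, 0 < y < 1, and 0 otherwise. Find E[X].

f_X(x) = ∫_0^1 \frac{4 x y}{25} dy = \frac{2 x}{25}
E[X] = ∫_0^5 x × (\frac{2 x}{25}) dx = \frac{10}{3}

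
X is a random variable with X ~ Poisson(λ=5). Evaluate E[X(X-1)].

E[X(X-1)] = E[X² - X] = E[X²] - E[X]
E[X] = 5
E[X²] = Var(X) + (E[X])² = 5 + (5)² = 30
E[X(X-1)] = 30 - 5 = 25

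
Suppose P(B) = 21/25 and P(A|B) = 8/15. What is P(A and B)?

By definition, P(A|B) = P(A ∩ B) / P(B)
So P(A ∩ B) = P(A|B) × P(B)
= 8/15 × 21/25
= 56/125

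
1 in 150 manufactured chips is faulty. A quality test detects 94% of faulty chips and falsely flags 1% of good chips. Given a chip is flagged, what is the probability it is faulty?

Let D = the rare event, + = positive/flagged.
P(D) = 1/150
P(+|D) = 94/100 = 47/50
P(+|D') = 1/100
P(+) = P(+|D)P(D) + P(+|D')P(D')
     = \frac{47}{50} × \frac{1}{150} + \frac{1}{100} × \frac{149}{150}
     = \frac{81}{5000}
P(D|+) = P(+|D)P(D)/P(+) = \frac{94}{243}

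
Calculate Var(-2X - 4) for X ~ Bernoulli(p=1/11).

For X ~ Bernoulli(p=1/11):
Var(X) = \frac{10}{121}
Var(-2X - 4) = (-2)² × Var(X) = 4 × \frac{10}{121} = \frac{40}{121}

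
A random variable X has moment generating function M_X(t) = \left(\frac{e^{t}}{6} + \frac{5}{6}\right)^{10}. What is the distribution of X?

The MGF M(t) = \left(\frac{e^{t}}{6} + \frac{5}{6}\right)^{10} is the standard form for the Binomial distribution.
Comparing with the known MGF formula identifies: Binomial(n=10, p=1/6)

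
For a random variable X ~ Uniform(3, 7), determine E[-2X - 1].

For X ~ Uniform(3, 7):
E[X] = 5
E[-2X - 1] = -2 × E[X] - 1 = -11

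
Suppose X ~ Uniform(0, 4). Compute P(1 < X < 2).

P(1 < X < 2) = ∫_{1}^{2} f(x) dx
where f(x) = \frac{1}{4}
= \frac{1}{4}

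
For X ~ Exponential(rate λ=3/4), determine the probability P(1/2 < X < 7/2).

P(1/2 < X < 7/2) = ∫_{1/2}^{7/2} f(x) dx
where f(x) = \frac{3 e^{- \frac{3 x}{4}}}{4}
= - \frac{1 - e^{\frac{9}{4}}}{e^{\frac{21}{8}}}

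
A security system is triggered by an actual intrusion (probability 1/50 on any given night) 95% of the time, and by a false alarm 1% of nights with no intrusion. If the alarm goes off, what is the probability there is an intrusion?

Let D = the rare event, + = positive/flagged.
P(D) = 1/50
P(+|D) = 95/100 = 19/20
P(+|D') = 1/100
P(+) = P(+|D)P(D) + P(+|D')P(D')
     = \frac{19}{20} × \frac{1}{50} + \frac{1}{100} × \frac{49}{50}
     = \frac{18}{625}
P(D|+) = P(+|D)P(D)/P(+) = \frac{95}{144}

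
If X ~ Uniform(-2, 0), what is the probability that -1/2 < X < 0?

P(-1/2 < X < 0) = ∫_{-1/2}^{0} f(x) dx
where f(x) = \frac{1}{2}
= \frac{1}{4}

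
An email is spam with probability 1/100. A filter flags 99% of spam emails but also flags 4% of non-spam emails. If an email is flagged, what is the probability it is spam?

Let D = the rare event, + = positive/flagged.
P(D) = 1/100
P(+|D) = 99/100
P(+|D') = 4/100 = 1/25
P(+) = P(+|D)P(D) + P(+|D')P(D')
     = \frac{99}{100} × \frac{1}{100} + \frac{1}{25} × \frac{99}{100}
     = \frac{99}{2000}
P(D|+) = P(+|D)P(D)/P(+) = \frac{1}{5}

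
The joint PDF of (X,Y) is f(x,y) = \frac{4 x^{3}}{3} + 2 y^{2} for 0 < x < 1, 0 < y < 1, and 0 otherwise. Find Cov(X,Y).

E[XY] = ∫∫ xy × f(x,y) dx dy = \frac{23}{60}
E[X] = \frac{3}{5}
E[Y] = \frac{2}{3}
Cov(X,Y) = E[XY] - E[X]E[Y] = - \frac{1}{60}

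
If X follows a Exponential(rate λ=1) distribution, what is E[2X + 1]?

For X ~ Exponential(rate λ=1):
E[X] = 1
E[2X + 1] = 2 × E[X] + 1 = 3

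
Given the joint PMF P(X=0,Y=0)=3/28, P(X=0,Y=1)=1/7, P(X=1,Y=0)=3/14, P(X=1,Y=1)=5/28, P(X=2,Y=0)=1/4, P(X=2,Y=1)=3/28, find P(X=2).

P(X=2) = P(X=2,Y=0) + P(X=2,Y=1)
= 1/4 + 3/28
= 5/14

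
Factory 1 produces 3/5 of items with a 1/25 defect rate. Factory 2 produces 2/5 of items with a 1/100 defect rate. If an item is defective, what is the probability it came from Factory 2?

Using Bayes' theorem:
P(F1) = 3/5, P(D|F1) = 1/25
P(F2) = 2/5, P(D|F2) = 1/100
P(D) = P(D|F1)P(F1) + P(D|F2)P(F2)
     = \frac{7}{250}
P(F2|D) = P(D|F2)P(F2) / P(D)
= \frac{1}{7}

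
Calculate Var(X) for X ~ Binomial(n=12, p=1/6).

For X ~ Binomial(n=12, p=1/6):
Var(X) = \frac{5}{3}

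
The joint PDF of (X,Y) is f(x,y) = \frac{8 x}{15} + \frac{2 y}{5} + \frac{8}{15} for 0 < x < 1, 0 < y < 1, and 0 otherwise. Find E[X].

E[X] = ∫_0^1 ∫_0^1 x × f(x,y) dy dx
= ∫_0^1 ∫_0^1 x × (\frac{8 x}{15} + \frac{2 y}{5} + \frac{8}{15}) dy dx
= \frac{49}{90}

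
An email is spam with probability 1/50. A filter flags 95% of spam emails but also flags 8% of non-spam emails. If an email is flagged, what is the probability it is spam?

Let D = the rare event, + = positive/flagged.
P(D) = 1/50
P(+|D) = 95/100 = 19/20
P(+|D') = 8/100 = 2/25
P(+) = P(+|D)P(D) + P(+|D')P(D')
     = \frac{19}{20} × \frac{1}{50} + \frac{2}{25} × \frac{49}{50}
     = \frac{487}{5000}
P(D|+) = P(+|D)P(D)/P(+) = \frac{95}{487}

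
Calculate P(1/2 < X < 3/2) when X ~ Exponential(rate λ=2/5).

P(1/2 < X < 3/2) = ∫_{1/2}^{3/2} f(x) dx
where f(x) = \frac{2 e^{- \frac{2 x}{5}}}{5}
= - \frac{1 - e^{\frac{2}{5}}}{e^{\frac{3}{5}}}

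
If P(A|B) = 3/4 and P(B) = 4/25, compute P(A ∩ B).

By definition, P(A|B) = P(A ∩ B) / P(B)
So P(A ∩ B) = P(A|B) × P(B)
= 3/4 × 4/25
= 3/25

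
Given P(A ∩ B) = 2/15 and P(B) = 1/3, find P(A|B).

P(A|B) = P(A ∩ B) / P(B)
= (2/15) / (1/3)
= 2/5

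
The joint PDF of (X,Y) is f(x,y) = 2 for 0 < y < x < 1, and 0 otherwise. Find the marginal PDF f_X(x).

f_X(x) = ∫_0^x 2 dy = 2 x
for 0 < x < 1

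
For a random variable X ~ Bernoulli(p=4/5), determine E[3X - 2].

For X ~ Bernoulli(p=4/5):
E[X] = \frac{4}{5}
E[3X - 2] = 3 × E[X] - 2 = \frac{2}{5}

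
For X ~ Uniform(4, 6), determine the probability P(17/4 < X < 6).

P(17/4 < X < 6) = ∫_{17/4}^{6} f(x) dx
where f(x) = \frac{1}{2}
= \frac{7}{8}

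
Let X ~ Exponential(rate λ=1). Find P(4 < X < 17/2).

P(4 < X < 17/2) = ∫_{4}^{17/2} f(x) dx
where f(x) = e^{- x}
= - \frac{1}{e^{\frac{17}{2}}} + e^{-4}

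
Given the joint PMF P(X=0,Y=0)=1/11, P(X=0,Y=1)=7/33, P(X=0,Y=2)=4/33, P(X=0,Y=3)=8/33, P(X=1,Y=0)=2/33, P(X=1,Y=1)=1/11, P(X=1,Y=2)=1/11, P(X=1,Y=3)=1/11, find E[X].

First find marginal of X:
P(X=0) = 2/3
P(X=1) = 1/3
E[X] = 0 × 2/3 + 1 × 1/3 = 1/3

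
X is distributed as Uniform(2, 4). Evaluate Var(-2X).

For X ~ Uniform(2, 4):
Var(X) = \frac{1}{3}
Var(-2X) = (-2)² × Var(X) = 4 × \frac{1}{3} = \frac{4}{3}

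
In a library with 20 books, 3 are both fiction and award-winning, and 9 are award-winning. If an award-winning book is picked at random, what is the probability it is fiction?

P(A ∩ B) = 3/20
P(B) = 9/20
P(A|B) = P(A ∩ B) / P(B) = (3/20) / (9/20) = 1/3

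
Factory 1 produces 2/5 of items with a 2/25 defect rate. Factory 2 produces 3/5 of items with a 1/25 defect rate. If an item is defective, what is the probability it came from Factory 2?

Using Bayes' theorem:
P(F1) = 2/5, P(D|F1) = 2/25
P(F2) = 3/5, P(D|F2) = 1/25
P(D) = P(D|F1)P(F1) + P(D|F2)P(F2)
     = \frac{7}{125}
P(F2|D) = P(D|F2)P(F2) / P(D)
= \frac{3}{7}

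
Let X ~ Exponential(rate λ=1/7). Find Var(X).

For X ~ Exponential(rate λ=1/7):
Var(X) = 49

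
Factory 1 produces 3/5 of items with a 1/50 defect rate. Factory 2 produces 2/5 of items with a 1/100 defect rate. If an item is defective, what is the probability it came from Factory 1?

Using Bayes' theorem:
P(F1) = 3/5, P(D|F1) = 1/50
P(F2) = 2/5, P(D|F2) = 1/100
P(D) = P(D|F1)P(F1) + P(D|F2)P(F2)
     = \frac{2}{125}
P(F1|D) = P(D|F1)P(F1) / P(D)
= \frac{3}{4}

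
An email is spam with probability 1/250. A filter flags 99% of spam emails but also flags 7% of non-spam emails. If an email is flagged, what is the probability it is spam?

Let D = the rare event, + = positive/flagged.
P(D) = 1/250
P(+|D) = 99/100
P(+|D') = 7/100
P(+) = P(+|D)P(D) + P(+|D')P(D')
     = \frac{99}{100} × \frac{1}{250} + \frac{7}{100} × \frac{249}{250}
     = \frac{921}{12500}
P(D|+) = P(+|D)P(D)/P(+) = \frac{33}{614}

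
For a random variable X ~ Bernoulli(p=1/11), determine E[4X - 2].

For X ~ Bernoulli(p=1/11):
E[X] = \frac{1}{11}
E[4X - 2] = 4 × E[X] - 2 = - \frac{18}{11}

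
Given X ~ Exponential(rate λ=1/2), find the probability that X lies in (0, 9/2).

P(0 < X < 9/2) = ∫_{0}^{9/2} f(x) dx
where f(x) = \frac{e^{- \frac{x}{2}}}{2}
= 1 - e^{- \frac{9}{4}}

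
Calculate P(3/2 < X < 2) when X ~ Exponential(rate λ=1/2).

P(3/2 < X < 2) = ∫_{3/2}^{2} f(x) dx
where f(x) = \frac{e^{- \frac{x}{2}}}{2}
= - \frac{1}{e} + e^{- \frac{3}{4}}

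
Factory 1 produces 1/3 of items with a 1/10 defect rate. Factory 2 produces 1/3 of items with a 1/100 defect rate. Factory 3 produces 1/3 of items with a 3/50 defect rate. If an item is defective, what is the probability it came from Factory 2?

Using Bayes' theorem:
P(F1) = 1/3, P(D|F1) = 1/10
P(F2) = 1/3, P(D|F2) = 1/100
P(F3) = 1/3, P(D|F3) = 3/50
P(D) = P(D|F1)P(F1) + P(D|F2)P(F2) + P(D|F3)P(F3)
     = \frac{17}{300}
P(F2|D) = P(D|F2)P(F2) / P(D)
= \frac{1}{17}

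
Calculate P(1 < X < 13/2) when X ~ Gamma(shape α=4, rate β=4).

P(1 < X < 13/2) = ∫_{1}^{13/2} f(x) dx
where f(x) = \frac{128 x^{3} e^{- 4 x}}{3}
= \frac{-9883 + 71 e^{22}}{3 e^{26}}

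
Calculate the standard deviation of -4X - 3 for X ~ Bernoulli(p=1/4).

For X ~ Bernoulli(p=1/4):
Var(X) = \frac{3}{16}
SD(X) = √(Var(X)) = √(\frac{3}{16}) = \frac{\sqrt{3}}{4}
SD(-4X - 3) = |-4| × SD(X) = 4 × \frac{\sqrt{3}}{4} = \sqrt{3}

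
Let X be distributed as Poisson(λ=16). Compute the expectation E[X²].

Using the identity E[X²] = Var(X) + (E[X])²:
E[X] = 16
Var(X) = 16
E[X²] = 16 + (16)²
= 272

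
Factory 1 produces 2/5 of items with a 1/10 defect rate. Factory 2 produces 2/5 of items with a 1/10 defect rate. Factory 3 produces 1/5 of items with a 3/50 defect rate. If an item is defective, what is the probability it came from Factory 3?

Using Bayes' theorem:
P(F1) = 2/5, P(D|F1) = 1/10
P(F2) = 2/5, P(D|F2) = 1/10
P(F3) = 1/5, P(D|F3) = 3/50
P(D) = P(D|F1)P(F1) + P(D|F2)P(F2) + P(D|F3)P(F3)
     = \frac{23}{250}
P(F3|D) = P(D|F3)P(F3) / P(D)
= \frac{3}{23}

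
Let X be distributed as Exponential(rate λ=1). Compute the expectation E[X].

For X ~ Exponential(rate λ=1), the expected value is:
E[X] = 1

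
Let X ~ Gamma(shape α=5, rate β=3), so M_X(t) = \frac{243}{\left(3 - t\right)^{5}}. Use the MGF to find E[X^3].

To find E[X^3], compute M^(3)(0):
M^(1)(t) = \frac{1215}{\left(3 - t\right)^{6}}
M^(2)(t) = \frac{7290}{\left(3 - t\right)^{7}}
M^(3)(t) = \frac{51030}{\left(3 - t\right)^{8}}
M^(3)(0) = \frac{70}{9}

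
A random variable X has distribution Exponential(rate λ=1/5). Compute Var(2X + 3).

For X ~ Exponential(rate λ=1/5):
Var(X) = 25
Var(2X + 3) = (2)² × Var(X) = 4 × 25 = 100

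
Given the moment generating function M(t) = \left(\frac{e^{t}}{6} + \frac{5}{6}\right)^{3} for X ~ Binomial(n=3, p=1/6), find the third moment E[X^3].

To find E[X^3], compute M^(3)(0):
M^(1)(t) = \frac{\left(\frac{e^{t}}{6} + \frac{5}{6}\right)^{2} e^{t}}{2}
M^(2)(t) = \frac{\left(\frac{e^{t}}{6} + \frac{5}{6}\right)^{2} e^{t}}{2} + \frac{\left(\frac{e^{t}}{6} + \frac{5}{6}\right) e^{2 t}}{6}
M^(3)(t) = \frac{\left(\frac{e^{t}}{6} + \frac{5}{6}\right)^{2} e^{t}}{2} + \frac{\left(\frac{e^{t}}{6} + \frac{5}{6}\right) e^{2 t}}{2} + \frac{e^{3 t}}{36}
M^(3)(0) = \frac{37}{36}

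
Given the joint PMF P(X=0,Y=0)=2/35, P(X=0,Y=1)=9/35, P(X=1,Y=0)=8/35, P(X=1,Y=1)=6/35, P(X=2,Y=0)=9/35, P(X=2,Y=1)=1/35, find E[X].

First find marginal of X:
P(X=0) = 11/35
P(X=1) = 2/5
P(X=2) = 2/7
E[X] = 0 × 11/35 + 1 × 2/5 + 2 × 2/7 = 34/35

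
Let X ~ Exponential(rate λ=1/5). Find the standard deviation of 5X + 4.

For X ~ Exponential(rate λ=1/5):
Var(X) = 25
SD(X) = √(Var(X)) = √(25) = 5
SD(5X + 4) = |5| × SD(X) = 5 × 5 = 25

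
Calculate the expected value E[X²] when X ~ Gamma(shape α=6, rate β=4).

Using the identity E[X²] = Var(X) + (E[X])²:
E[X] = \frac{3}{2}
Var(X) = \frac{3}{8}
E[X²] = \frac{3}{8} + (\frac{3}{2})²
= \frac{21}{8}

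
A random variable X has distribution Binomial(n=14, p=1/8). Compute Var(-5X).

For X ~ Binomial(n=14, p=1/8):
Var(X) = \frac{49}{32}
Var(-5X) = (-5)² × Var(X) = 25 × \frac{49}{32} = \frac{1225}{32}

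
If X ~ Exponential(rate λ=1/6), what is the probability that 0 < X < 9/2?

P(0 < X < 9/2) = ∫_{0}^{9/2} f(x) dx
where f(x) = \frac{e^{- \frac{x}{6}}}{6}
= 1 - e^{- \frac{3}{4}}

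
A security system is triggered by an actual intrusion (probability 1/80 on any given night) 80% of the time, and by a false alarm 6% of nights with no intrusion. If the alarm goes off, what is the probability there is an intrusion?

Let D = the rare event, + = positive/flagged.
P(D) = 1/80
P(+|D) = 80/100 = 4/5
P(+|D') = 6/100 = 3/50
P(+) = P(+|D)P(D) + P(+|D')P(D')
     = \frac{4}{5} × \frac{1}{80} + \frac{3}{50} × \frac{79}{80}
     = \frac{277}{4000}
P(D|+) = P(+|D)P(D)/P(+) = \frac{40}{277}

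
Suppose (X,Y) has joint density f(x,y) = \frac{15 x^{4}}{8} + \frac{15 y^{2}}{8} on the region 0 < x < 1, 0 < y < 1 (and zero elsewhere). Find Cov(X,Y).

E[XY] = ∫∫ xy × f(x,y) dx dy = \frac{25}{64}
E[X] = \frac{5}{8}
E[Y] = \frac{21}{32}
Cov(X,Y) = E[XY] - E[X]E[Y] = - \frac{5}{256}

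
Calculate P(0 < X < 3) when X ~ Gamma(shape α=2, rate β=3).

P(0 < X < 3) = ∫_{0}^{3} f(x) dx
where f(x) = 9 x e^{- 3 x}
= 1 - \frac{10}{e^{9}}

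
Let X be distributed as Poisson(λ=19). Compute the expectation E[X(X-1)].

E[X(X-1)] = E[X² - X] = E[X²] - E[X]
E[X] = 19
E[X²] = Var(X) + (E[X])² = 19 + (19)² = 380
E[X(X-1)] = 380 - 19 = 361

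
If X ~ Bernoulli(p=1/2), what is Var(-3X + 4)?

For X ~ Bernoulli(p=1/2):
Var(X) = \frac{1}{4}
Var(-3X + 4) = (-3)² × Var(X) = 9 × \frac{1}{4} = \frac{9}{4}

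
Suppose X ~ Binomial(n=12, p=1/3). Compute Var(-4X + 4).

For X ~ Binomial(n=12, p=1/3):
Var(X) = \frac{8}{3}
Var(-4X + 4) = (-4)² × Var(X) = 16 × \frac{8}{3} = \frac{128}{3}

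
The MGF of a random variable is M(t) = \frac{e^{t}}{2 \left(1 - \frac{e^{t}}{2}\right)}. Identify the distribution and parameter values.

The MGF M(t) = \frac{e^{t}}{2 \left(1 - \frac{e^{t}}{2}\right)} is the standard form for the Geometric distribution.
Comparing with the known MGF formula identifies: Geometric(p=1/2), X = trial number of first success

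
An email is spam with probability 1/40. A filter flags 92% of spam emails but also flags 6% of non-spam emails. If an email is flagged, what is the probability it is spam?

Let D = the rare event, + = positive/flagged.
P(D) = 1/40
P(+|D) = 92/100 = 23/25
P(+|D') = 6/100 = 3/50
P(+) = P(+|D)P(D) + P(+|D')P(D')
     = \frac{23}{25} × \frac{1}{40} + \frac{3}{50} × \frac{39}{40}
     = \frac{163}{2000}
P(D|+) = P(+|D)P(D)/P(+) = \frac{46}{163}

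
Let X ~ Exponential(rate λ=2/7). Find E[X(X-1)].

E[X(X-1)] = E[X² - X] = E[X²] - E[X]
E[X] = \frac{7}{2}
E[X²] = Var(X) + (E[X])² = \frac{49}{4} + (\frac{7}{2})² = \frac{49}{2}
E[X(X-1)] = \frac{49}{2} - \frac{7}{2} = 21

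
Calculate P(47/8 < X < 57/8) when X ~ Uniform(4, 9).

P(47/8 < X < 57/8) = ∫_{47/8}^{57/8} f(x) dx
where f(x) = \frac{1}{5}
= \frac{1}{4}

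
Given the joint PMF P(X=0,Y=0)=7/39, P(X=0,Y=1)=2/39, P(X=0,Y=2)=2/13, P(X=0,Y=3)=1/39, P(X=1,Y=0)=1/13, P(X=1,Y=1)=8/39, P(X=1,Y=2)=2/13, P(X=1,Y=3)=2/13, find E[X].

First find marginal of X:
P(X=0) = 16/39
P(X=1) = 23/39
E[X] = 0 × 16/39 + 1 × 23/39 = 23/39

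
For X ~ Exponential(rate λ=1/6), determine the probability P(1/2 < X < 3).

P(1/2 < X < 3) = ∫_{1/2}^{3} f(x) dx
where f(x) = \frac{e^{- \frac{x}{6}}}{6}
= - \frac{1}{e^{\frac{1}{2}}} + e^{- \frac{1}{12}}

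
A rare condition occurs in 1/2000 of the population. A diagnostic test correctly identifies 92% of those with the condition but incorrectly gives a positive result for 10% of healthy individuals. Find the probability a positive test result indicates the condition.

Let D = the rare event, + = positive/flagged.
P(D) = 1/2000
P(+|D) = 92/100 = 23/25
P(+|D') = 10/100 = 1/10
P(+) = P(+|D)P(D) + P(+|D')P(D')
     = \frac{23}{25} × \frac{1}{2000} + \frac{1}{10} × \frac{1999}{2000}
     = \frac{10041}{100000}
P(D|+) = P(+|D)P(D)/P(+) = \frac{46}{10041}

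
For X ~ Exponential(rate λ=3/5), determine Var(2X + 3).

For X ~ Exponential(rate λ=3/5):
Var(X) = \frac{25}{9}
Var(2X + 3) = (2)² × Var(X) = 4 × \frac{25}{9} = \frac{100}{9}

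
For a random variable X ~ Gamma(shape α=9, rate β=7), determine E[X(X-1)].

E[X(X-1)] = E[X² - X] = E[X²] - E[X]
E[X] = \frac{9}{7}
E[X²] = Var(X) + (E[X])² = \frac{9}{49} + (\frac{9}{7})² = \frac{90}{49}
E[X(X-1)] = \frac{90}{49} - \frac{9}{7} = \frac{27}{49}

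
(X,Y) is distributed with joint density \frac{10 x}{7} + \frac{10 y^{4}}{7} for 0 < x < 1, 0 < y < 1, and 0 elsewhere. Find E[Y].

E[Y] = ∫_0^1 ∫_0^1 y × f(x,y) dx dy
= \frac{25}{42}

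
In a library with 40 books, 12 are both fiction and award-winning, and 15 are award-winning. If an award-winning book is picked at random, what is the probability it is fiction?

P(A ∩ B) = 12/40 = 3/10
P(B) = 15/40 = 3/8
P(A|B) = P(A ∩ B) / P(B) = (3/10) / (3/8) = 4/5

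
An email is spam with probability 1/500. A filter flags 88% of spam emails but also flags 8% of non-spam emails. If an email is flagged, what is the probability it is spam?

Let D = the rare event, + = positive/flagged.
P(D) = 1/500
P(+|D) = 88/100 = 22/25
P(+|D') = 8/100 = 2/25
P(+) = P(+|D)P(D) + P(+|D')P(D')
     = \frac{22}{25} × \frac{1}{500} + \frac{2}{25} × \frac{499}{500}
     = \frac{51}{625}
P(D|+) = P(+|D)P(D)/P(+) = \frac{11}{510}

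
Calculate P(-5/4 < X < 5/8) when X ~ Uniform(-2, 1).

P(-5/4 < X < 5/8) = ∫_{-5/4}^{5/8} f(x) dx
where f(x) = \frac{1}{3}
= \frac{5}{8}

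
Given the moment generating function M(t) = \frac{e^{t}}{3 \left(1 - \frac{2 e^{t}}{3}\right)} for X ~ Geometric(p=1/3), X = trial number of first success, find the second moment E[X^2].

To find E[X^2], compute M^(2)(0):
M^(1)(t) = \frac{e^{t}}{3 \left(1 - \frac{2 e^{t}}{3}\right)} + \frac{2 e^{2 t}}{9 \left(1 - \frac{2 e^{t}}{3}\right)^{2}}
M^(2)(t) = \frac{e^{t}}{3 \left(1 - \frac{2 e^{t}}{3}\right)} + \frac{2 e^{2 t}}{3 \left(1 - \frac{2 e^{t}}{3}\right)^{2}} + \frac{8 e^{3 t}}{27 \left(1 - \frac{2 e^{t}}{3}\right)^{3}}
M^(2)(0) = 15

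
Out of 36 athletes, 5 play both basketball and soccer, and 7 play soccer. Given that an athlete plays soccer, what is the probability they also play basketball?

P(A ∩ B) = 5/36
P(B) = 7/36
P(A|B) = P(A ∩ B) / P(B) = (5/36) / (7/36) = 5/7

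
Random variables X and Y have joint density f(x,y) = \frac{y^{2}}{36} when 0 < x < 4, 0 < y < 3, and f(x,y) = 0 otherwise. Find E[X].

f_X(x) = ∫_0^3 \frac{y^{2}}{36} dy = \frac{1}{4}
E[X] = ∫_0^4 x × (\frac{1}{4}) dx = 2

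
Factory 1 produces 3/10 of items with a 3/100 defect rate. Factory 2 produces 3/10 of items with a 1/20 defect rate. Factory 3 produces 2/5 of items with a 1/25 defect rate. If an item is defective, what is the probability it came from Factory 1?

Using Bayes' theorem:
P(F1) = 3/10, P(D|F1) = 3/100
P(F2) = 3/10, P(D|F2) = 1/20
P(F3) = 2/5, P(D|F3) = 1/25
P(D) = P(D|F1)P(F1) + P(D|F2)P(F2) + P(D|F3)P(F3)
     = \frac{1}{25}
P(F1|D) = P(D|F1)P(F1) / P(D)
= \frac{9}{40}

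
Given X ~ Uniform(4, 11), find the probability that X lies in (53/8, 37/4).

P(53/8 < X < 37/4) = ∫_{53/8}^{37/4} f(x) dx
where f(x) = \frac{1}{7}
= \frac{3}{8}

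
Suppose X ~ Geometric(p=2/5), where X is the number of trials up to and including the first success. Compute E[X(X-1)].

E[X(X-1)] = E[X² - X] = E[X²] - E[X]
E[X] = \frac{5}{2}
E[X²] = Var(X) + (E[X])² = \frac{15}{4} + (\frac{5}{2})² = 10
E[X(X-1)] = 10 - \frac{5}{2} = \frac{15}{2}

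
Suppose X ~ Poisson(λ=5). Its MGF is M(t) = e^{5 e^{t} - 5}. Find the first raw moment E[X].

To find E[X], compute M^(1)(0):
M^(1)(t) = 5 e^{t} e^{5 e^{t} - 5}
M^(1)(0) = 5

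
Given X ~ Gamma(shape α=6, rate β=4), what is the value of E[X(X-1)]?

E[X(X-1)] = E[X² - X] = E[X²] - E[X]
E[X] = \frac{3}{2}
E[X²] = Var(X) + (E[X])² = \frac{3}{8} + (\frac{3}{2})² = \frac{21}{8}
E[X(X-1)] = \frac{21}{8} - \frac{3}{2} = \frac{9}{8}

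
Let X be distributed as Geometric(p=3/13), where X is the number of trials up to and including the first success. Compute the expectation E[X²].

Using the identity E[X²] = Var(X) + (E[X])²:
E[X] = \frac{13}{3}
Var(X) = \frac{130}{9}
E[X²] = \frac{130}{9} + (\frac{13}{3})²
= \frac{299}{9}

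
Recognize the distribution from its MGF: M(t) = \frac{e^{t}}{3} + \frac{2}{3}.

The MGF M(t) = \frac{e^{t}}{3} + \frac{2}{3} is the standard form for the Bernoulli distribution.
Comparing with the known MGF formula identifies: Bernoulli(p=1/3)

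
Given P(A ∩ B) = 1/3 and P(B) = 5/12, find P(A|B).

P(A|B) = P(A ∩ B) / P(B)
= (1/3) / (5/12)
= 4/5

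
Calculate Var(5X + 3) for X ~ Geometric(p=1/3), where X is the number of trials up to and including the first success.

For X ~ Geometric(p=1/3), where X is the number of trials up to and including the first success:
Var(X) = 6
Var(5X + 3) = (5)² × Var(X) = 25 × 6 = 150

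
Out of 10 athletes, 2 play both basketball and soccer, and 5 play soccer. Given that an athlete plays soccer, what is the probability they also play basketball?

P(A ∩ B) = 2/10 = 1/5
P(B) = 5/10 = 1/2
P(A|B) = P(A ∩ B) / P(B) = (1/5) / (1/2) = 2/5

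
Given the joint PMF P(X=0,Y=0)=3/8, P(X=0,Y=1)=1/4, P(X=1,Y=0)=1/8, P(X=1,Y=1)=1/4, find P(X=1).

P(X=1) = P(X=1,Y=0) + P(X=1,Y=1)
= 1/8 + 1/4
= 3/8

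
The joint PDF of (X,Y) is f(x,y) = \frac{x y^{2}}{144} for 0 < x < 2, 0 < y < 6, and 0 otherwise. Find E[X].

f_X(x) = ∫_0^6 \frac{x y^{2}}{144} dy = \frac{x}{2}
E[X] = ∫_0^2 x × (\frac{x}{2}) dx = \frac{4}{3}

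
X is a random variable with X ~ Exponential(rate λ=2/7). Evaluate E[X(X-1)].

E[X(X-1)] = E[X² - X] = E[X²] - E[X]
E[X] = \frac{7}{2}
E[X²] = Var(X) + (E[X])² = \frac{49}{4} + (\frac{7}{2})² = \frac{49}{2}
E[X(X-1)] = \frac{49}{2} - \frac{7}{2} = 21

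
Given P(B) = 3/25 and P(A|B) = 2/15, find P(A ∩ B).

By definition, P(A|B) = P(A ∩ B) / P(B)
So P(A ∩ B) = P(A|B) × P(B)
= 2/15 × 3/25
= 2/125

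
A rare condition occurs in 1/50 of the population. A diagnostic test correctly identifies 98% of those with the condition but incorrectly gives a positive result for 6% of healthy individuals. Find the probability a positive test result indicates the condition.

Let D = the rare event, + = positive/flagged.
P(D) = 1/50
P(+|D) = 98/100 = 49/50
P(+|D') = 6/100 = 3/50
P(+) = P(+|D)P(D) + P(+|D')P(D')
     = \frac{49}{50} × \frac{1}{50} + \frac{3}{50} × \frac{49}{50}
     = \frac{49}{625}
P(D|+) = P(+|D)P(D)/P(+) = \frac{1}{4}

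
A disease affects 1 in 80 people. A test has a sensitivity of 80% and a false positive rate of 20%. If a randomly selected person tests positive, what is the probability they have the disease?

Let D = the rare event, + = positive/flagged.
P(D) = 1/80
P(+|D) = 80/100 = 4/5
P(+|D') = 20/100 = 1/5
P(+) = P(+|D)P(D) + P(+|D')P(D')
     = \frac{4}{5} × \frac{1}{80} + \frac{1}{5} × \frac{79}{80}
     = \frac{83}{400}
P(D|+) = P(+|D)P(D)/P(+) = \frac{4}{83}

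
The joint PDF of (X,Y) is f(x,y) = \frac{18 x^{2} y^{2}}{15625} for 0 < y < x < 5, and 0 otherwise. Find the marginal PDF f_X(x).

f_X(x) = ∫_0^x \frac{18 x^{2} y^{2}}{15625} dy = \frac{6 x^{5}}{15625}
for 0 < x < 5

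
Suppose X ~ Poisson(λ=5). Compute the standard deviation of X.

For X ~ Poisson(λ=5):
Var(X) = 5
SD(X) = √(Var(X)) = √(5) = \sqrt{5}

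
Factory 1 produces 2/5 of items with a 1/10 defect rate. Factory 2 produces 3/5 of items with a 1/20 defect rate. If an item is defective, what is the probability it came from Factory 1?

Using Bayes' theorem:
P(F1) = 2/5, P(D|F1) = 1/10
P(F2) = 3/5, P(D|F2) = 1/20
P(D) = P(D|F1)P(F1) + P(D|F2)P(F2)
     = \frac{7}{100}
P(F1|D) = P(D|F1)P(F1) / P(D)
= \frac{4}{7}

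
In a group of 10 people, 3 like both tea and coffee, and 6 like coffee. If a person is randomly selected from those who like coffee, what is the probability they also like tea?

P(A ∩ B) = 3/10
P(B) = 6/10 = 3/5
P(A|B) = P(A ∩ B) / P(B) = (3/10) / (3/5) = 1/2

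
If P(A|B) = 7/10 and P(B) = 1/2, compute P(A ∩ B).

By definition, P(A|B) = P(A ∩ B) / P(B)
So P(A ∩ B) = P(A|B) × P(B)
= 7/10 × 1/2
= 7/20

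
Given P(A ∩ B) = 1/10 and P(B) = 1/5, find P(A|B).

P(A|B) = P(A ∩ B) / P(B)
= (1/10) / (1/5)
= 1/2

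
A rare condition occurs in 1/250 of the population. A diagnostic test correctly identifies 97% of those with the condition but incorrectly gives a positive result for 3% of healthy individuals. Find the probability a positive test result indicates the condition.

Let D = the rare event, + = positive/flagged.
P(D) = 1/250
P(+|D) = 97/100
P(+|D') = 3/100
P(+) = P(+|D)P(D) + P(+|D')P(D')
     = \frac{97}{100} × \frac{1}{250} + \frac{3}{100} × \frac{249}{250}
     = \frac{211}{6250}
P(D|+) = P(+|D)P(D)/P(+) = \frac{97}{844}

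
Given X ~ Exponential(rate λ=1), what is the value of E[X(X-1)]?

E[X(X-1)] = E[X² - X] = E[X²] - E[X]
E[X] = 1
E[X²] = Var(X) + (E[X])² = 1 + (1)² = 2
E[X(X-1)] = 2 - 1 = 1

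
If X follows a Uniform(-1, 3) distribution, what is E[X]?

For X ~ Uniform(-1, 3), the expected value is:
E[X] = 1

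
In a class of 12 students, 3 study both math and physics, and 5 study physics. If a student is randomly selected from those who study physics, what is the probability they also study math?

P(A ∩ B) = 3/12 = 1/4
P(B) = 5/12
P(A|B) = P(A ∩ B) / P(B) = (1/4) / (5/12) = 3/5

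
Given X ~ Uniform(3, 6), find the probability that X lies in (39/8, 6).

P(39/8 < X < 6) = ∫_{39/8}^{6} f(x) dx
where f(x) = \frac{1}{3}
= \frac{3}{8}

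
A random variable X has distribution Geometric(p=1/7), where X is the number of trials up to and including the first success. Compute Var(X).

For X ~ Geometric(p=1/7), where X is the number of trials up to and including the first success:
Var(X) = 42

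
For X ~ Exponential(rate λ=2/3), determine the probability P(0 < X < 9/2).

P(0 < X < 9/2) = ∫_{0}^{9/2} f(x) dx
where f(x) = \frac{2 e^{- \frac{2 x}{3}}}{3}
= 1 - e^{-3}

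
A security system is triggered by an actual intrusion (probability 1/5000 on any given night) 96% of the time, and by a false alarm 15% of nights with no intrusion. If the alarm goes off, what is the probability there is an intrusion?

Let D = the rare event, + = positive/flagged.
P(D) = 1/5000
P(+|D) = 96/100 = 24/25
P(+|D') = 15/100 = 3/20
P(+) = P(+|D)P(D) + P(+|D')P(D')
     = \frac{24}{25} × \frac{1}{5000} + \frac{3}{20} × \frac{4999}{5000}
     = \frac{75081}{500000}
P(D|+) = P(+|D)P(D)/P(+) = \frac{32}{25027}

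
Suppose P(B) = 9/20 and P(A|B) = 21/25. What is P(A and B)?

By definition, P(A|B) = P(A ∩ B) / P(B)
So P(A ∩ B) = P(A|B) × P(B)
= 21/25 × 9/20
= 189/500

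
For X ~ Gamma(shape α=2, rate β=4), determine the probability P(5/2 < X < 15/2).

P(5/2 < X < 15/2) = ∫_{5/2}^{15/2} f(x) dx
where f(x) = 16 x e^{- 4 x}
= \frac{-31 + 11 e^{20}}{e^{30}}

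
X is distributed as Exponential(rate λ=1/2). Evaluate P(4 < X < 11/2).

P(4 < X < 11/2) = ∫_{4}^{11/2} f(x) dx
where f(x) = \frac{e^{- \frac{x}{2}}}{2}
= - \frac{1}{e^{\frac{11}{4}}} + e^{-2}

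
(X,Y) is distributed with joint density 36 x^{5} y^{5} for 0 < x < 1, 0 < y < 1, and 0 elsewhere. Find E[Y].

E[Y] = ∫_0^1 ∫_0^1 y × f(x,y) dx dy
= \frac{6}{7}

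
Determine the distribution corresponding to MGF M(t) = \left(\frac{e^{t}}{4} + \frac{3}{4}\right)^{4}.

The MGF M(t) = \left(\frac{e^{t}}{4} + \frac{3}{4}\right)^{4} is the standard form for the Binomial distribution.
Comparing with the known MGF formula identifies: Binomial(n=4, p=1/4)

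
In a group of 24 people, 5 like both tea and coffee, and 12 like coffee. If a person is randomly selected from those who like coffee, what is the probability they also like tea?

P(A ∩ B) = 5/24
P(B) = 12/24 = 1/2
P(A|B) = P(A ∩ B) / P(B) = (5/24) / (1/2) = 5/12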